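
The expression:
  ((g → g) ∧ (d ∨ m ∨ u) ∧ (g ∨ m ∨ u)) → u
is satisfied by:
  {u: True, g: False, m: False, d: False}
  {d: True, u: True, g: False, m: False}
  {u: True, g: True, m: False, d: False}
  {d: True, u: True, g: True, m: False}
  {u: True, m: True, g: False, d: False}
  {u: True, m: True, d: True, g: False}
  {u: True, m: True, g: True, d: False}
  {d: True, u: True, m: True, g: True}
  {d: False, g: False, m: False, u: False}
  {d: True, g: False, m: False, u: False}
  {g: True, d: False, m: False, u: False}


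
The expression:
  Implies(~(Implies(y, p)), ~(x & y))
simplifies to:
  p | ~x | ~y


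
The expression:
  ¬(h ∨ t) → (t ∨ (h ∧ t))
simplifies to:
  h ∨ t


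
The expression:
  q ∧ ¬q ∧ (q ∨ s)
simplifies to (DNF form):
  False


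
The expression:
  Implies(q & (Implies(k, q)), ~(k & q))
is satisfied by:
  {k: False, q: False}
  {q: True, k: False}
  {k: True, q: False}


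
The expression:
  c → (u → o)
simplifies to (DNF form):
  o ∨ ¬c ∨ ¬u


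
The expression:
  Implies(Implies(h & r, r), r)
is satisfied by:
  {r: True}


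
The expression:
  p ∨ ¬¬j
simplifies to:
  j ∨ p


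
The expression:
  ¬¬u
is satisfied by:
  {u: True}


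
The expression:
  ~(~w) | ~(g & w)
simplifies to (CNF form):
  True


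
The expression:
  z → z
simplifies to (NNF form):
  True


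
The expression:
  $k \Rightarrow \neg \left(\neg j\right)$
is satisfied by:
  {j: True, k: False}
  {k: False, j: False}
  {k: True, j: True}


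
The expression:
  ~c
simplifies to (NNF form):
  ~c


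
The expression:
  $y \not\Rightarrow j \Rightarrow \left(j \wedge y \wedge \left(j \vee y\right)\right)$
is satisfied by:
  {j: True, y: False}
  {y: False, j: False}
  {y: True, j: True}


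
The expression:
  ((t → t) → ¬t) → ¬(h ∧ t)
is always true.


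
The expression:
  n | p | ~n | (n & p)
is always true.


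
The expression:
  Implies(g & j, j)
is always true.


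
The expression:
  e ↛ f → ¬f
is always true.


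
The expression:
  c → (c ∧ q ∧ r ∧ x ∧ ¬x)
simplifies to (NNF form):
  ¬c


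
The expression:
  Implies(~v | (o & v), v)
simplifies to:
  v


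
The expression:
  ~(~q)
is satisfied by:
  {q: True}


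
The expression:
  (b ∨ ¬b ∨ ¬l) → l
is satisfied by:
  {l: True}


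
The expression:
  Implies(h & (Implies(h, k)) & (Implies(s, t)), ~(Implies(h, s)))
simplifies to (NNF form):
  ~h | ~k | ~s | ~t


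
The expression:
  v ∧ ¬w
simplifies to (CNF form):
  v ∧ ¬w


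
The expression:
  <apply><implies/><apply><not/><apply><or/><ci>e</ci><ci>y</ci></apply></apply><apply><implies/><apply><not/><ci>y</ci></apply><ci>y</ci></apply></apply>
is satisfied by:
  {y: True, e: True}
  {y: True, e: False}
  {e: True, y: False}


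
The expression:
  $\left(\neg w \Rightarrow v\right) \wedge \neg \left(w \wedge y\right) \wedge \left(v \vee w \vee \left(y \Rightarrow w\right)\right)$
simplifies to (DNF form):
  $\left(v \wedge \neg w\right) \vee \left(w \wedge \neg y\right)$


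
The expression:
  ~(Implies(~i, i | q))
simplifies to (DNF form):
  ~i & ~q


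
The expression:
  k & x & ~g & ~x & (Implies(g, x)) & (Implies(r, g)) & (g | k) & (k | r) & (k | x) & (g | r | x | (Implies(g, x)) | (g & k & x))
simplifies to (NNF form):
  False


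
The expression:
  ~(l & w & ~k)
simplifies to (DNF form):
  k | ~l | ~w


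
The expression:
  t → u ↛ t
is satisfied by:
  {t: False}


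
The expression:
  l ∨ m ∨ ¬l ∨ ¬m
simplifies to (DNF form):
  True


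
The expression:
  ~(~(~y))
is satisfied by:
  {y: False}


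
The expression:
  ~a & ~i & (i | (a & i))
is never true.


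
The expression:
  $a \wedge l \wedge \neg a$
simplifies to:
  $\text{False}$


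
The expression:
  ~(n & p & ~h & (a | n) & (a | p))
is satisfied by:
  {h: True, p: False, n: False}
  {p: False, n: False, h: False}
  {n: True, h: True, p: False}
  {n: True, p: False, h: False}
  {h: True, p: True, n: False}
  {p: True, h: False, n: False}
  {n: True, p: True, h: True}


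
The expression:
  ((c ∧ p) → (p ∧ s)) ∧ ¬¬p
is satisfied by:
  {s: True, p: True, c: False}
  {p: True, c: False, s: False}
  {s: True, c: True, p: True}


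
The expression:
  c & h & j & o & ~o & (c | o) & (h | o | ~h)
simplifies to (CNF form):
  False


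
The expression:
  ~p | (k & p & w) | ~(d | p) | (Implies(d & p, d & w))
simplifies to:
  w | ~d | ~p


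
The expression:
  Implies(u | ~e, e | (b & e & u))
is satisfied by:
  {e: True}


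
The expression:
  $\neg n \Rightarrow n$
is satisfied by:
  {n: True}


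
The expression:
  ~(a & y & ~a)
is always true.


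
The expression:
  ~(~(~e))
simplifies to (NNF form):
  ~e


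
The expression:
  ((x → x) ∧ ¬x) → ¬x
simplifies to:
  True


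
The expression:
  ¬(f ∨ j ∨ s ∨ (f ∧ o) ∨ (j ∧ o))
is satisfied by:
  {f: False, j: False, s: False}


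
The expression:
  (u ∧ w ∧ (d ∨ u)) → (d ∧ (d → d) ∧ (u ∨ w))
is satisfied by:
  {d: True, w: False, u: False}
  {w: False, u: False, d: False}
  {d: True, u: True, w: False}
  {u: True, w: False, d: False}
  {d: True, w: True, u: False}
  {w: True, d: False, u: False}
  {d: True, u: True, w: True}


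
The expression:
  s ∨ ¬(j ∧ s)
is always true.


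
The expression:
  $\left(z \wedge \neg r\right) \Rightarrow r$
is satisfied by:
  {r: True, z: False}
  {z: False, r: False}
  {z: True, r: True}


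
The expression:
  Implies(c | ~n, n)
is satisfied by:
  {n: True}


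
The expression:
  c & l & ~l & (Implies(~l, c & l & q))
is never true.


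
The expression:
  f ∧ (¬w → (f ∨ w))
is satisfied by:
  {f: True}


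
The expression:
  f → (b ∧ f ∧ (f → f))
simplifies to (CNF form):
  b ∨ ¬f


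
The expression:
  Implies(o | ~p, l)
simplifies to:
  l | (p & ~o)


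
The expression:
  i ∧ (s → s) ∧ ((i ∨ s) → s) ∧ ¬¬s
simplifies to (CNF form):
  i ∧ s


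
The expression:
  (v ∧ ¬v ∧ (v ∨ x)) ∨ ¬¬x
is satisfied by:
  {x: True}


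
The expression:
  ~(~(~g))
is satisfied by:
  {g: False}


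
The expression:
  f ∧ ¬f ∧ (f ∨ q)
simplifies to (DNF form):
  False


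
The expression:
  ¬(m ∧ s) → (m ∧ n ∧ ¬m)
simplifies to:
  m ∧ s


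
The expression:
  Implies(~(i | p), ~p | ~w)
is always true.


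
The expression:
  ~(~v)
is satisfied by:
  {v: True}


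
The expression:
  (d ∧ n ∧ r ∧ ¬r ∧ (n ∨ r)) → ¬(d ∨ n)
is always true.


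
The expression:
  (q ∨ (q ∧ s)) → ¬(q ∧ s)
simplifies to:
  ¬q ∨ ¬s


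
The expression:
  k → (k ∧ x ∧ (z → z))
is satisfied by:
  {x: True, k: False}
  {k: False, x: False}
  {k: True, x: True}


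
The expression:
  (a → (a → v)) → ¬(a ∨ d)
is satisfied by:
  {v: False, d: False, a: False}
  {a: True, v: False, d: False}
  {a: True, d: True, v: False}
  {v: True, d: False, a: False}


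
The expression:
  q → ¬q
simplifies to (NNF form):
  ¬q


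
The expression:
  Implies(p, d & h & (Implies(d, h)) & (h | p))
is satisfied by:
  {h: True, d: True, p: False}
  {h: True, d: False, p: False}
  {d: True, h: False, p: False}
  {h: False, d: False, p: False}
  {h: True, p: True, d: True}


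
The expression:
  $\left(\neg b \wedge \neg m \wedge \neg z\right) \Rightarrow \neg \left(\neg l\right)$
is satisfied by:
  {b: True, m: True, l: True, z: True}
  {b: True, m: True, l: True, z: False}
  {b: True, m: True, z: True, l: False}
  {b: True, m: True, z: False, l: False}
  {b: True, l: True, z: True, m: False}
  {b: True, l: True, z: False, m: False}
  {b: True, l: False, z: True, m: False}
  {b: True, l: False, z: False, m: False}
  {m: True, l: True, z: True, b: False}
  {m: True, l: True, z: False, b: False}
  {m: True, z: True, l: False, b: False}
  {m: True, z: False, l: False, b: False}
  {l: True, z: True, m: False, b: False}
  {l: True, m: False, z: False, b: False}
  {z: True, m: False, l: False, b: False}


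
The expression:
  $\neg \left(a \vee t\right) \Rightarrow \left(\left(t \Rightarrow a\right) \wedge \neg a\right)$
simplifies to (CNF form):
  $\text{True}$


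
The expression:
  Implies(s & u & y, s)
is always true.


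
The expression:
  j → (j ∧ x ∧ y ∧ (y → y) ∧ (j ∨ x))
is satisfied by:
  {x: True, y: True, j: False}
  {x: True, y: False, j: False}
  {y: True, x: False, j: False}
  {x: False, y: False, j: False}
  {j: True, x: True, y: True}


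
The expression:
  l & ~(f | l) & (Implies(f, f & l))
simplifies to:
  False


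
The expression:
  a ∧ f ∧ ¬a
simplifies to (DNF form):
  False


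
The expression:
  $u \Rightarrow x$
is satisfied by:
  {x: True, u: False}
  {u: False, x: False}
  {u: True, x: True}


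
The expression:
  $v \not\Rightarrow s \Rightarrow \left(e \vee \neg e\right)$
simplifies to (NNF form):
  $\text{True}$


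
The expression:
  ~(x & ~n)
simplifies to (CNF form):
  n | ~x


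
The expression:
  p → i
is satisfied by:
  {i: True, p: False}
  {p: False, i: False}
  {p: True, i: True}


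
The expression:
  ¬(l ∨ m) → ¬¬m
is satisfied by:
  {m: True, l: True}
  {m: True, l: False}
  {l: True, m: False}


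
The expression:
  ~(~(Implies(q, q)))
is always true.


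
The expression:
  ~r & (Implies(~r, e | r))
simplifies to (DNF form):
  e & ~r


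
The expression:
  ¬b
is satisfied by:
  {b: False}


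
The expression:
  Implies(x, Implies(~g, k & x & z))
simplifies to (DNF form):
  g | ~x | (k & z)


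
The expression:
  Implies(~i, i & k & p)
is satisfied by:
  {i: True}


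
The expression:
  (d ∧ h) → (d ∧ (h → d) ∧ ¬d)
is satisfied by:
  {h: False, d: False}
  {d: True, h: False}
  {h: True, d: False}


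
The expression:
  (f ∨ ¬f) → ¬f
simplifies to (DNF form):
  ¬f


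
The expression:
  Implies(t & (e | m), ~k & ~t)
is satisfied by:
  {e: False, t: False, m: False}
  {m: True, e: False, t: False}
  {e: True, m: False, t: False}
  {m: True, e: True, t: False}
  {t: True, m: False, e: False}


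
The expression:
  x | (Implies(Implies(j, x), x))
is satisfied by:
  {x: True, j: True}
  {x: True, j: False}
  {j: True, x: False}


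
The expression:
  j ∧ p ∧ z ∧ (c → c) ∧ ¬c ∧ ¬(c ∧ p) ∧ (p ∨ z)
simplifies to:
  j ∧ p ∧ z ∧ ¬c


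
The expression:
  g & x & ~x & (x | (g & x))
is never true.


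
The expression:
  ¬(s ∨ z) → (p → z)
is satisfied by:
  {z: True, s: True, p: False}
  {z: True, p: False, s: False}
  {s: True, p: False, z: False}
  {s: False, p: False, z: False}
  {z: True, s: True, p: True}
  {z: True, p: True, s: False}
  {s: True, p: True, z: False}


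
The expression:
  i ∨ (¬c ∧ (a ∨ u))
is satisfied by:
  {i: True, a: True, u: True, c: False}
  {i: True, a: True, c: False, u: False}
  {i: True, u: True, c: False, a: False}
  {i: True, c: False, u: False, a: False}
  {i: True, a: True, c: True, u: True}
  {i: True, a: True, c: True, u: False}
  {i: True, c: True, u: True, a: False}
  {i: True, c: True, u: False, a: False}
  {u: True, a: True, c: False, i: False}
  {a: True, c: False, u: False, i: False}
  {u: True, a: False, c: False, i: False}


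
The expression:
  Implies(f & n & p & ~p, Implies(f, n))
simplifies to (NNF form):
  True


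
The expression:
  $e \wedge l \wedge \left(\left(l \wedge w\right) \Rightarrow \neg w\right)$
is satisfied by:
  {e: True, l: True, w: False}


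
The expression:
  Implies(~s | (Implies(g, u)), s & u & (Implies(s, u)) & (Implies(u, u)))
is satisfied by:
  {u: True, g: True, s: True}
  {u: True, s: True, g: False}
  {g: True, s: True, u: False}


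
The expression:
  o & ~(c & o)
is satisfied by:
  {o: True, c: False}


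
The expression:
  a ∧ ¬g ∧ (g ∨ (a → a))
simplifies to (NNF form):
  a ∧ ¬g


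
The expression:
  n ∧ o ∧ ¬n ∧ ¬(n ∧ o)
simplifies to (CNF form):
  False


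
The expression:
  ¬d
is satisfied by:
  {d: False}


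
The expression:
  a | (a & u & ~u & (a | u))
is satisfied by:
  {a: True}


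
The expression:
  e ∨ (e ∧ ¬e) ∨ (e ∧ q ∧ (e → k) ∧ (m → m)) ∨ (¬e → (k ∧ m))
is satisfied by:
  {k: True, e: True, m: True}
  {k: True, e: True, m: False}
  {e: True, m: True, k: False}
  {e: True, m: False, k: False}
  {k: True, m: True, e: False}


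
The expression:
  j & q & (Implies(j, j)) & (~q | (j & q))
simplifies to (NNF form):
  j & q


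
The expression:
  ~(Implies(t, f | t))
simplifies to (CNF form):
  False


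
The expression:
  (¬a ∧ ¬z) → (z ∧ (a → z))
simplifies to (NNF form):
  a ∨ z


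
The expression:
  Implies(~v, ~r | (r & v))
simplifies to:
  v | ~r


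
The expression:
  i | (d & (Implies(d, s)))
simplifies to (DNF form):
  i | (d & s)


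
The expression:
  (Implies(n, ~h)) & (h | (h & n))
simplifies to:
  h & ~n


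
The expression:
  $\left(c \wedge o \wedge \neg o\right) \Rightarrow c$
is always true.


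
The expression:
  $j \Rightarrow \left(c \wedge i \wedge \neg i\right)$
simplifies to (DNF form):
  $\neg j$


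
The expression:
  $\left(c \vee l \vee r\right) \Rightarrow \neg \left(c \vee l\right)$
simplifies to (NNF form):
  $\neg c \wedge \neg l$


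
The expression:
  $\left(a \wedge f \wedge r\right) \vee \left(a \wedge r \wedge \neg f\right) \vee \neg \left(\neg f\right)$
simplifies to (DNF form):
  $f \vee \left(a \wedge r\right)$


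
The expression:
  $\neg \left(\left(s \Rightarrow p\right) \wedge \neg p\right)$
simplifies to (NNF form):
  $p \vee s$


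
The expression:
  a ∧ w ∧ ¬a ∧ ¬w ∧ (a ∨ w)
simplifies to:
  False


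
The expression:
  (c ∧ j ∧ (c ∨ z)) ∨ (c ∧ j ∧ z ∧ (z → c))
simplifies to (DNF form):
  c ∧ j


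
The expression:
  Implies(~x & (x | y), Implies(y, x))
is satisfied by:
  {x: True, y: False}
  {y: False, x: False}
  {y: True, x: True}


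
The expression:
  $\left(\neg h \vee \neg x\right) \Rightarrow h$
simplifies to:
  $h$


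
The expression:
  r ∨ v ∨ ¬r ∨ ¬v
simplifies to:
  True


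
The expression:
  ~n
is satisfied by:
  {n: False}


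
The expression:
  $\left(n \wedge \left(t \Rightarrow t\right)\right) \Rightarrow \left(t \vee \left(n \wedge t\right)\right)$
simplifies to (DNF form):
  $t \vee \neg n$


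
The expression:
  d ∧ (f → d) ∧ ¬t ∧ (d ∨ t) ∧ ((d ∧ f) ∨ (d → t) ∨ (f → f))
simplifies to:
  d ∧ ¬t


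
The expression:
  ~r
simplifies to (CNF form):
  ~r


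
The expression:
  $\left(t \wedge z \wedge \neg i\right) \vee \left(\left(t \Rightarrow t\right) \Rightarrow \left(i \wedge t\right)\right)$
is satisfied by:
  {t: True, i: True, z: True}
  {t: True, i: True, z: False}
  {t: True, z: True, i: False}


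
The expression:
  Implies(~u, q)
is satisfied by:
  {q: True, u: True}
  {q: True, u: False}
  {u: True, q: False}


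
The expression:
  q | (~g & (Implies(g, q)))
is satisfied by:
  {q: True, g: False}
  {g: False, q: False}
  {g: True, q: True}


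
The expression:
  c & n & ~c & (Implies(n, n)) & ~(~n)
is never true.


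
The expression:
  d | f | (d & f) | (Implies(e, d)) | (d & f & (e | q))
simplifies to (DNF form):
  d | f | ~e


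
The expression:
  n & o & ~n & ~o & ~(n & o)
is never true.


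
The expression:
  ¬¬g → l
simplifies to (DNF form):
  l ∨ ¬g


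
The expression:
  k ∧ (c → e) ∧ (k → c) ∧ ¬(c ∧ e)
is never true.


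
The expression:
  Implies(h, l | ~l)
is always true.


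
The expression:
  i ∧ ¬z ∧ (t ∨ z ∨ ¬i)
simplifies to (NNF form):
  i ∧ t ∧ ¬z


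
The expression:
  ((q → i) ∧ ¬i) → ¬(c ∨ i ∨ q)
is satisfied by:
  {i: True, q: True, c: False}
  {i: True, c: False, q: False}
  {q: True, c: False, i: False}
  {q: False, c: False, i: False}
  {i: True, q: True, c: True}
  {i: True, c: True, q: False}
  {q: True, c: True, i: False}


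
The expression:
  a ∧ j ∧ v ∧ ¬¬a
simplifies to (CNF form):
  a ∧ j ∧ v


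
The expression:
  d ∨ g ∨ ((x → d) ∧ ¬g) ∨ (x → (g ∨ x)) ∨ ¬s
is always true.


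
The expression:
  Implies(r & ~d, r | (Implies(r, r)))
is always true.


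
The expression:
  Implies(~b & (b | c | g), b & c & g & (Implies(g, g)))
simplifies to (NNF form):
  b | (~c & ~g)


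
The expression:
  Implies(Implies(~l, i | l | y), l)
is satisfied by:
  {l: True, y: False, i: False}
  {i: True, l: True, y: False}
  {l: True, y: True, i: False}
  {i: True, l: True, y: True}
  {i: False, y: False, l: False}


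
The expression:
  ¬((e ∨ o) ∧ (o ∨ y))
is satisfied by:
  {e: False, o: False, y: False}
  {y: True, e: False, o: False}
  {e: True, y: False, o: False}


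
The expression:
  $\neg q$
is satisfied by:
  {q: False}


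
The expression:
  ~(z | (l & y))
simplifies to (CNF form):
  ~z & (~l | ~y)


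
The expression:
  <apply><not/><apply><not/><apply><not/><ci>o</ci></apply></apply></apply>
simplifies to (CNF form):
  <apply><not/><ci>o</ci></apply>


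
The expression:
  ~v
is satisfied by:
  {v: False}


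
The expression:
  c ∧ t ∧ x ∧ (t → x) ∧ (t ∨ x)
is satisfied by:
  {t: True, c: True, x: True}


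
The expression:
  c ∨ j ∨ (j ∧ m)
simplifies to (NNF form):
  c ∨ j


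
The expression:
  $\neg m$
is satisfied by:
  {m: False}


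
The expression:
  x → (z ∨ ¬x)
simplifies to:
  z ∨ ¬x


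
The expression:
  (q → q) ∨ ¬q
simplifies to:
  True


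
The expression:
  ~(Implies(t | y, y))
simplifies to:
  t & ~y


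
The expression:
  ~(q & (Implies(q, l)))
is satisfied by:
  {l: False, q: False}
  {q: True, l: False}
  {l: True, q: False}


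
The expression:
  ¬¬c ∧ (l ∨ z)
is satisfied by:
  {c: True, z: True, l: True}
  {c: True, z: True, l: False}
  {c: True, l: True, z: False}


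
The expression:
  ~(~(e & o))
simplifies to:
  e & o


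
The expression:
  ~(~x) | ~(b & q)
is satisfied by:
  {x: True, q: False, b: False}
  {q: False, b: False, x: False}
  {x: True, b: True, q: False}
  {b: True, q: False, x: False}
  {x: True, q: True, b: False}
  {q: True, x: False, b: False}
  {x: True, b: True, q: True}


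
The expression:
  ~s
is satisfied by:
  {s: False}


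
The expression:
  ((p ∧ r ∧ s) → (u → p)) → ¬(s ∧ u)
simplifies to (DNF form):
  ¬s ∨ ¬u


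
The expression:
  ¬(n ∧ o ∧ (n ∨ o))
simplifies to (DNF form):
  ¬n ∨ ¬o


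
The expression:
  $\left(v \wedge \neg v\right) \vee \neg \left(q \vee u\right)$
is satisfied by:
  {q: False, u: False}


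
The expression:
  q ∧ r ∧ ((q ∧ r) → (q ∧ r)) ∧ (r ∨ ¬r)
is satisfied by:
  {r: True, q: True}


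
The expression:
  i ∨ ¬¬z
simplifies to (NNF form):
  i ∨ z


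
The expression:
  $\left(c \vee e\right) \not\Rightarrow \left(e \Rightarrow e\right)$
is never true.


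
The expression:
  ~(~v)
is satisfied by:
  {v: True}


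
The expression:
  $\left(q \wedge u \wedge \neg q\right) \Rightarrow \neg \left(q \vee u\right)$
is always true.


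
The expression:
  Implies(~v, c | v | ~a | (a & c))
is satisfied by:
  {c: True, v: True, a: False}
  {c: True, v: False, a: False}
  {v: True, c: False, a: False}
  {c: False, v: False, a: False}
  {c: True, a: True, v: True}
  {c: True, a: True, v: False}
  {a: True, v: True, c: False}


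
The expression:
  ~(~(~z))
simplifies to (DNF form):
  ~z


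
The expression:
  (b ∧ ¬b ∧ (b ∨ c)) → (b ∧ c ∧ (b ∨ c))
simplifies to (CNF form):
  True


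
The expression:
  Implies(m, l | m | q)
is always true.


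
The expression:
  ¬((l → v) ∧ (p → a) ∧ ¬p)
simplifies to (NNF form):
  p ∨ (l ∧ ¬v)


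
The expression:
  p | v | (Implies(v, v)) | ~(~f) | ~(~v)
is always true.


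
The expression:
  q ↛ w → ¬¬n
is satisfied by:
  {n: True, w: True, q: False}
  {n: True, w: False, q: False}
  {w: True, n: False, q: False}
  {n: False, w: False, q: False}
  {n: True, q: True, w: True}
  {n: True, q: True, w: False}
  {q: True, w: True, n: False}


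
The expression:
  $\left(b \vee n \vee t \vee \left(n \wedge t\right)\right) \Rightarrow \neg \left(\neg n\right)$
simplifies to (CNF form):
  $\left(n \vee \neg b\right) \wedge \left(n \vee \neg t\right)$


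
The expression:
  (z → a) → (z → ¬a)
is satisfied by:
  {z: False, a: False}
  {a: True, z: False}
  {z: True, a: False}


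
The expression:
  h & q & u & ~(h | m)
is never true.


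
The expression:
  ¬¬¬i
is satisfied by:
  {i: False}


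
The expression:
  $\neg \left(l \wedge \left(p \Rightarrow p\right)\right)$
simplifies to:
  $\neg l$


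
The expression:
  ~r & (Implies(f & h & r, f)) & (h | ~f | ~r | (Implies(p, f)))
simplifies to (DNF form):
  ~r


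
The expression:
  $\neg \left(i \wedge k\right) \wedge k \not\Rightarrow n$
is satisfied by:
  {k: True, n: False, i: False}


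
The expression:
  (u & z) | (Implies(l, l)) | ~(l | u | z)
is always true.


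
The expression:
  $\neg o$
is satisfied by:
  {o: False}


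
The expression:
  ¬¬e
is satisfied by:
  {e: True}


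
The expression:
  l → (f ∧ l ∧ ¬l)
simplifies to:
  ¬l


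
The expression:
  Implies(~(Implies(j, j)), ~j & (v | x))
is always true.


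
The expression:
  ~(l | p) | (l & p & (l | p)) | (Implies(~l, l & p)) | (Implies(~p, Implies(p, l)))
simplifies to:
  True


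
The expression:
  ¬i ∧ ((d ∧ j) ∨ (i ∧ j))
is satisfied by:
  {j: True, d: True, i: False}


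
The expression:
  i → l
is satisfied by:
  {l: True, i: False}
  {i: False, l: False}
  {i: True, l: True}


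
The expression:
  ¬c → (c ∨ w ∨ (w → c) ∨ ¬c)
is always true.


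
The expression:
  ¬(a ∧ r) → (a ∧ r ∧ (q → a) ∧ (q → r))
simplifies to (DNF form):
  a ∧ r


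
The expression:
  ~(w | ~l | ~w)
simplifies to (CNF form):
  False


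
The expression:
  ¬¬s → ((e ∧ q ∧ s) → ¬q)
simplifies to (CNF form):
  ¬e ∨ ¬q ∨ ¬s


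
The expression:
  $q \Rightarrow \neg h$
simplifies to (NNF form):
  $\neg h \vee \neg q$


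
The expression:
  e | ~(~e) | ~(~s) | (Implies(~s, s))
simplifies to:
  e | s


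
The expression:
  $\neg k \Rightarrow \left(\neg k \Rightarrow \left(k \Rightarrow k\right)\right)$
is always true.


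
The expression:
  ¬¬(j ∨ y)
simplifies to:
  j ∨ y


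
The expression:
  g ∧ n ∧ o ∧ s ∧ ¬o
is never true.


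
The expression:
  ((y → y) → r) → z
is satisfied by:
  {z: True, r: False}
  {r: False, z: False}
  {r: True, z: True}


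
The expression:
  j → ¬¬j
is always true.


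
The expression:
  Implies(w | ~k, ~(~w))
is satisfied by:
  {k: True, w: True}
  {k: True, w: False}
  {w: True, k: False}


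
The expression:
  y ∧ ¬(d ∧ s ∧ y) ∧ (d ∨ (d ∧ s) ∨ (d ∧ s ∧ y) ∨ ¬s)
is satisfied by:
  {y: True, s: False}


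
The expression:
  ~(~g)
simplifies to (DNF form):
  g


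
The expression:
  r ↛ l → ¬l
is always true.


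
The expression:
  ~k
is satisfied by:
  {k: False}


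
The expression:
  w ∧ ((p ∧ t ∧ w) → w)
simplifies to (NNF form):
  w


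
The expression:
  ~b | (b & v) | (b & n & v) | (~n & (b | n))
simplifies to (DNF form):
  v | ~b | ~n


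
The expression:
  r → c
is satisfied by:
  {c: True, r: False}
  {r: False, c: False}
  {r: True, c: True}


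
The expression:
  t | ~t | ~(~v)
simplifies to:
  True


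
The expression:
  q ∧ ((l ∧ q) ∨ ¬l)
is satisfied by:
  {q: True}


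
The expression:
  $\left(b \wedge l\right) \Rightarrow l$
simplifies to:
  $\text{True}$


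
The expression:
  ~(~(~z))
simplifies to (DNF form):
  ~z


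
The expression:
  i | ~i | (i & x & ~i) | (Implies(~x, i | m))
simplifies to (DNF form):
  True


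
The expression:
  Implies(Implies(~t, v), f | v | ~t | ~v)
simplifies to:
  True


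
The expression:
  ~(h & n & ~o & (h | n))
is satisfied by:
  {o: True, h: False, n: False}
  {h: False, n: False, o: False}
  {n: True, o: True, h: False}
  {n: True, h: False, o: False}
  {o: True, h: True, n: False}
  {h: True, o: False, n: False}
  {n: True, h: True, o: True}


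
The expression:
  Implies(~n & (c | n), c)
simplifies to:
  True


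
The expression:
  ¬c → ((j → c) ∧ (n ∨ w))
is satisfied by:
  {n: True, c: True, w: True, j: False}
  {n: True, c: True, w: False, j: False}
  {c: True, w: True, n: False, j: False}
  {c: True, n: False, w: False, j: False}
  {j: True, n: True, c: True, w: True}
  {j: True, n: True, c: True, w: False}
  {j: True, c: True, w: True, n: False}
  {j: True, c: True, n: False, w: False}
  {n: True, w: True, c: False, j: False}
  {n: True, w: False, c: False, j: False}
  {w: True, n: False, c: False, j: False}


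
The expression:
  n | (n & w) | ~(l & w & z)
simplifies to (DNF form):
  n | ~l | ~w | ~z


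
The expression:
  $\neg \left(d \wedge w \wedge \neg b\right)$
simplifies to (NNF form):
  $b \vee \neg d \vee \neg w$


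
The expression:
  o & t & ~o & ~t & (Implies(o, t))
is never true.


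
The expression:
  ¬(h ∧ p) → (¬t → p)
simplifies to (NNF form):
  p ∨ t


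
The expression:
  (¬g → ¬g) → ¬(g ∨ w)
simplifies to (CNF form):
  ¬g ∧ ¬w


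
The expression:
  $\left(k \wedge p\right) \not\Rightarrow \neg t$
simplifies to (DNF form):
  $k \wedge p \wedge t$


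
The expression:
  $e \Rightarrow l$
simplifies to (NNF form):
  $l \vee \neg e$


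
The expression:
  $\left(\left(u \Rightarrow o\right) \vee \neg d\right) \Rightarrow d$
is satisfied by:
  {d: True}


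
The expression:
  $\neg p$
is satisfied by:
  {p: False}


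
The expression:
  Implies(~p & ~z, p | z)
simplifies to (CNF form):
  p | z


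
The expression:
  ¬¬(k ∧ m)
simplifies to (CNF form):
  k ∧ m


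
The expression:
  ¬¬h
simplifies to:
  h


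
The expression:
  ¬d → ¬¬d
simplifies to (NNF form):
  d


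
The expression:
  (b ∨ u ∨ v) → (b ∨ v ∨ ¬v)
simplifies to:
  True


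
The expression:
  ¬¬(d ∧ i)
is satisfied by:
  {i: True, d: True}


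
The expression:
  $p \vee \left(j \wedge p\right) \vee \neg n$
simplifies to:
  $p \vee \neg n$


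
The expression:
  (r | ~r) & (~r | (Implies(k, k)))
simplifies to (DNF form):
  True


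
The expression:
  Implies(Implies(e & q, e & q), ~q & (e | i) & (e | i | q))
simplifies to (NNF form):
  ~q & (e | i)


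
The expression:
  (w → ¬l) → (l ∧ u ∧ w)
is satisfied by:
  {w: True, l: True}


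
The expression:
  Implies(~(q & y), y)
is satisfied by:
  {y: True}


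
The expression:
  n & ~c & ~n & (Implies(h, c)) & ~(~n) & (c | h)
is never true.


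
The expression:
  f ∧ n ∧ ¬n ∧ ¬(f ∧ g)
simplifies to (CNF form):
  False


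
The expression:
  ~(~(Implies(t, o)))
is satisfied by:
  {o: True, t: False}
  {t: False, o: False}
  {t: True, o: True}


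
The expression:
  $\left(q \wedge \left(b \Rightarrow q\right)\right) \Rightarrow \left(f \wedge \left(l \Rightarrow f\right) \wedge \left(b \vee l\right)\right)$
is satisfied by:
  {f: True, b: True, l: True, q: False}
  {f: True, b: True, l: False, q: False}
  {f: True, l: True, b: False, q: False}
  {f: True, l: False, b: False, q: False}
  {b: True, l: True, f: False, q: False}
  {b: True, l: False, f: False, q: False}
  {l: True, f: False, b: False, q: False}
  {l: False, f: False, b: False, q: False}
  {q: True, f: True, b: True, l: True}
  {q: True, f: True, b: True, l: False}
  {q: True, f: True, l: True, b: False}


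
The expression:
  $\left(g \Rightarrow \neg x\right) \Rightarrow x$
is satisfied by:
  {x: True}


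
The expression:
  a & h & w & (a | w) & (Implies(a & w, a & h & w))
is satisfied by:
  {a: True, h: True, w: True}


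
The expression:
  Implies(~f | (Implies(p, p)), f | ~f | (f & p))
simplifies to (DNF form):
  True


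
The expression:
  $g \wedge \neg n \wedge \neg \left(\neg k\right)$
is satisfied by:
  {k: True, g: True, n: False}


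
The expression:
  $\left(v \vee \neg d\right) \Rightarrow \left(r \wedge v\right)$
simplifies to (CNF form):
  $\left(d \vee r\right) \wedge \left(d \vee v\right) \wedge \left(r \vee \neg v\right) \wedge \left(v \vee \neg v\right)$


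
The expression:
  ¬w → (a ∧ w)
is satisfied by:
  {w: True}


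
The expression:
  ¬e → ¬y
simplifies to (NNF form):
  e ∨ ¬y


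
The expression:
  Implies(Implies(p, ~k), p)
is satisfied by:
  {p: True}


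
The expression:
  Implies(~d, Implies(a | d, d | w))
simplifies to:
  d | w | ~a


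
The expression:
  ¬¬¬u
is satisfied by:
  {u: False}


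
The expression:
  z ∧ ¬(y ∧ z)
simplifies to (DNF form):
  z ∧ ¬y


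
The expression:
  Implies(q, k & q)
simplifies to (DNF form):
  k | ~q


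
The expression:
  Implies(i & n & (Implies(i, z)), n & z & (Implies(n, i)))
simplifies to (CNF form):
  True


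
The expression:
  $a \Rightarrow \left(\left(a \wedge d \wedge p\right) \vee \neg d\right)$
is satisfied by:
  {p: True, d: False, a: False}
  {p: False, d: False, a: False}
  {a: True, p: True, d: False}
  {a: True, p: False, d: False}
  {d: True, p: True, a: False}
  {d: True, p: False, a: False}
  {d: True, a: True, p: True}


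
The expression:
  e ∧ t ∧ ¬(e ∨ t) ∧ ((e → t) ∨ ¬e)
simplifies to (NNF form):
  False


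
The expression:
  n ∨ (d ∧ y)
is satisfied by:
  {n: True, y: True, d: True}
  {n: True, y: True, d: False}
  {n: True, d: True, y: False}
  {n: True, d: False, y: False}
  {y: True, d: True, n: False}


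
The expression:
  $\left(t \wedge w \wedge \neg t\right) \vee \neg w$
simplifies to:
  $\neg w$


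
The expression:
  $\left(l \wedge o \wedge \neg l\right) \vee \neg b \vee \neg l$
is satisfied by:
  {l: False, b: False}
  {b: True, l: False}
  {l: True, b: False}


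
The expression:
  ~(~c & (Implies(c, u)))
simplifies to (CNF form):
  c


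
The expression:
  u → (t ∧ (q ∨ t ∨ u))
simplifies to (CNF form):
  t ∨ ¬u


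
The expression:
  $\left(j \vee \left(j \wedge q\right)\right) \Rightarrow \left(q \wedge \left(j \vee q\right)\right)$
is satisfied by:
  {q: True, j: False}
  {j: False, q: False}
  {j: True, q: True}


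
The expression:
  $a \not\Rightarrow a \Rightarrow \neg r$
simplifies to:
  $\text{True}$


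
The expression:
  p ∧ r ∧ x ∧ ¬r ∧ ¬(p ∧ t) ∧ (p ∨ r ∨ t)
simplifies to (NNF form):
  False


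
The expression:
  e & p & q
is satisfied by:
  {p: True, e: True, q: True}


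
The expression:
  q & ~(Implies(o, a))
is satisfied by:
  {o: True, q: True, a: False}


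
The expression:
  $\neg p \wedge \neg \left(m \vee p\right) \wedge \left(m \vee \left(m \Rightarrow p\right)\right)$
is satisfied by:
  {p: False, m: False}


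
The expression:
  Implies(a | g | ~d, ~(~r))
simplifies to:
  r | (d & ~a & ~g)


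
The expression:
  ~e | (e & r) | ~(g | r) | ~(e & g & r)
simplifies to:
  True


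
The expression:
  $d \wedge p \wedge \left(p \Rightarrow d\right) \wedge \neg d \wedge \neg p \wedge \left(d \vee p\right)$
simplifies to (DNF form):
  $\text{False}$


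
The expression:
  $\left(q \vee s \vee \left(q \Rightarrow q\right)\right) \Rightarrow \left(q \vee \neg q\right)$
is always true.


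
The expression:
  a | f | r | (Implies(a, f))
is always true.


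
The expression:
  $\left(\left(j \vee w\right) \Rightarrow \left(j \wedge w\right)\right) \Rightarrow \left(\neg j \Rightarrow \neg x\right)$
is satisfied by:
  {w: True, j: True, x: False}
  {w: True, j: False, x: False}
  {j: True, w: False, x: False}
  {w: False, j: False, x: False}
  {x: True, w: True, j: True}
  {x: True, w: True, j: False}
  {x: True, j: True, w: False}


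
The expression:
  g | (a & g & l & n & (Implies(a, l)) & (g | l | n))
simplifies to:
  g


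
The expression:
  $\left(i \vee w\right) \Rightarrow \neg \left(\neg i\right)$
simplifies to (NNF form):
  $i \vee \neg w$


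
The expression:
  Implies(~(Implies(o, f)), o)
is always true.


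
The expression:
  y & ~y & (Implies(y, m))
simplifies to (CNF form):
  False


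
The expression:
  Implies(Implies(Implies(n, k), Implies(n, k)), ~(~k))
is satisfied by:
  {k: True}


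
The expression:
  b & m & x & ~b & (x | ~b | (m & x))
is never true.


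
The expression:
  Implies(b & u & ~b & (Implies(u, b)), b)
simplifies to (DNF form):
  True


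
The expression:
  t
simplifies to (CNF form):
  t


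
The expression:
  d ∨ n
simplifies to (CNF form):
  d ∨ n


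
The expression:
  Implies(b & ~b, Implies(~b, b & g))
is always true.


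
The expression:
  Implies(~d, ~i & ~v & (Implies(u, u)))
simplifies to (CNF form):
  (d | ~i) & (d | ~v)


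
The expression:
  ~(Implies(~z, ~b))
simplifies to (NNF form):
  b & ~z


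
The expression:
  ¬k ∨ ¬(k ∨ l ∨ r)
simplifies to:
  ¬k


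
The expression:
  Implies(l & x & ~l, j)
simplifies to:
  True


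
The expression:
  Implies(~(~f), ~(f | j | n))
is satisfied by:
  {f: False}


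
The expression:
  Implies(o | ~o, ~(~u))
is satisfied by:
  {u: True}


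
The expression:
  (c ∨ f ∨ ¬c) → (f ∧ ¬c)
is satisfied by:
  {f: True, c: False}


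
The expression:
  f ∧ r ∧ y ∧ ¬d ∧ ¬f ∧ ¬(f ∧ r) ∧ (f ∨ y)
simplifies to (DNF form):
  False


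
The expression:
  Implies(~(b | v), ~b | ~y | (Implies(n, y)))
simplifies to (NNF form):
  True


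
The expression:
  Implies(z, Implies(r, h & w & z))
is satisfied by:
  {h: True, w: True, z: False, r: False}
  {h: True, w: False, z: False, r: False}
  {w: True, r: False, h: False, z: False}
  {r: False, w: False, h: False, z: False}
  {r: True, h: True, w: True, z: False}
  {r: True, h: True, w: False, z: False}
  {r: True, w: True, h: False, z: False}
  {r: True, w: False, h: False, z: False}
  {z: True, h: True, w: True, r: False}
  {z: True, h: True, w: False, r: False}
  {z: True, w: True, h: False, r: False}
  {z: True, w: False, h: False, r: False}
  {r: True, z: True, h: True, w: True}


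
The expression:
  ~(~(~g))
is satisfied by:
  {g: False}


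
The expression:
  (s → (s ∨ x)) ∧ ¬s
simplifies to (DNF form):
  ¬s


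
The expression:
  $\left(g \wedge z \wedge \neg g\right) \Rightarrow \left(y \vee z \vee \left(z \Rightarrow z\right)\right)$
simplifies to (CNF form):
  $\text{True}$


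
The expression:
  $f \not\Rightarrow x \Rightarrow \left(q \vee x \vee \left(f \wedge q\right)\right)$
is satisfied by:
  {x: True, q: True, f: False}
  {x: True, q: False, f: False}
  {q: True, x: False, f: False}
  {x: False, q: False, f: False}
  {f: True, x: True, q: True}
  {f: True, x: True, q: False}
  {f: True, q: True, x: False}


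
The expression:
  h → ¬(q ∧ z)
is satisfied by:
  {h: False, q: False, z: False}
  {z: True, h: False, q: False}
  {q: True, h: False, z: False}
  {z: True, q: True, h: False}
  {h: True, z: False, q: False}
  {z: True, h: True, q: False}
  {q: True, h: True, z: False}


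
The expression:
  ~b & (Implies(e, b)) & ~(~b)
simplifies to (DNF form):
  False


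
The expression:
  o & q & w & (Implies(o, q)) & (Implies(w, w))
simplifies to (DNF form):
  o & q & w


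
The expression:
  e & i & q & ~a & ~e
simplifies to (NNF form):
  False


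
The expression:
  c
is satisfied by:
  {c: True}


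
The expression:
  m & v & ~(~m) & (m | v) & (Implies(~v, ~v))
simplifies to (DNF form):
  m & v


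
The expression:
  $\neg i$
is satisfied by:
  {i: False}


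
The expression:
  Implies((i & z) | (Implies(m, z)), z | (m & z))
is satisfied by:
  {z: True, m: True}
  {z: True, m: False}
  {m: True, z: False}


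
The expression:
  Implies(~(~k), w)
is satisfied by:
  {w: True, k: False}
  {k: False, w: False}
  {k: True, w: True}


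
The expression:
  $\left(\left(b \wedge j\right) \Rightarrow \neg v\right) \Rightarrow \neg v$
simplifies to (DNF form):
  $\left(b \wedge j\right) \vee \neg v$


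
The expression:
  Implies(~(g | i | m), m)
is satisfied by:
  {i: True, m: True, g: True}
  {i: True, m: True, g: False}
  {i: True, g: True, m: False}
  {i: True, g: False, m: False}
  {m: True, g: True, i: False}
  {m: True, g: False, i: False}
  {g: True, m: False, i: False}


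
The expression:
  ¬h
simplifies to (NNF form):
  ¬h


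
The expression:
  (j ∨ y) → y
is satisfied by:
  {y: True, j: False}
  {j: False, y: False}
  {j: True, y: True}


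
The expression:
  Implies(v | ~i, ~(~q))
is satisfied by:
  {i: True, q: True, v: False}
  {q: True, v: False, i: False}
  {i: True, q: True, v: True}
  {q: True, v: True, i: False}
  {i: True, v: False, q: False}


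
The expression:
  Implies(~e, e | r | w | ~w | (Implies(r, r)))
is always true.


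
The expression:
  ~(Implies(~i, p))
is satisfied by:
  {i: False, p: False}


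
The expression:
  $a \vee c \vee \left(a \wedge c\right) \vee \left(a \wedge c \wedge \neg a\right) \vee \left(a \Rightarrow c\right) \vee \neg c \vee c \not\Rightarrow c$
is always true.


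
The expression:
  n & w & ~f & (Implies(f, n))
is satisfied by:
  {w: True, n: True, f: False}


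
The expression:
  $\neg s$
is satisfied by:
  {s: False}


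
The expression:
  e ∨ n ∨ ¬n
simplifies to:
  True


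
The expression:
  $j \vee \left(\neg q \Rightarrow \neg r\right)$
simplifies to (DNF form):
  $j \vee q \vee \neg r$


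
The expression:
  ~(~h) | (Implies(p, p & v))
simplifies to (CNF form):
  h | v | ~p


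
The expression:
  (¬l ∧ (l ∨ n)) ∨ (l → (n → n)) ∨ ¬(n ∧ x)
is always true.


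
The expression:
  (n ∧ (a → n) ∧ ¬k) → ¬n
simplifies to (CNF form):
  k ∨ ¬n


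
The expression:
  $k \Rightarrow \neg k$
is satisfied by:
  {k: False}
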